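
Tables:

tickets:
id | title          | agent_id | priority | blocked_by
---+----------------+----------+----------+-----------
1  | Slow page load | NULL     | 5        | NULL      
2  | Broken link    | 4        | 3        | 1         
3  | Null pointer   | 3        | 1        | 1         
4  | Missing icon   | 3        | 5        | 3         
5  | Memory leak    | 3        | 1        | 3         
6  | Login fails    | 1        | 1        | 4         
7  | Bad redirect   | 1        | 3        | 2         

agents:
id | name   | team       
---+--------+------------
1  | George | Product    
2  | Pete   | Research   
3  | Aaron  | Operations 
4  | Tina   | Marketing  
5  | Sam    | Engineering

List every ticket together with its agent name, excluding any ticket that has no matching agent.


INNER JOIN keeps only tickets rows whose agent_id matches an id in agents. Walk through each ticket:
  - ticket 1 (Slow page load): agent_id=NULL, no match -> dropped
  - ticket 2 (Broken link): agent_id=4 -> matches Tina
  - ticket 3 (Null pointer): agent_id=3 -> matches Aaron
  - ticket 4 (Missing icon): agent_id=3 -> matches Aaron
  - ticket 5 (Memory leak): agent_id=3 -> matches Aaron
  - ticket 6 (Login fails): agent_id=1 -> matches George
  - ticket 7 (Bad redirect): agent_id=1 -> matches George
So 1 of 7 rows is dropped.

SQL:
SELECT a.title, b.name AS agent
FROM tickets a
INNER JOIN agents b ON a.agent_id = b.id

Result:
title        | agent 
-------------+-------
Broken link  | Tina  
Null pointer | Aaron 
Missing icon | Aaron 
Memory leak  | Aaron 
Login fails  | George
Bad redirect | George


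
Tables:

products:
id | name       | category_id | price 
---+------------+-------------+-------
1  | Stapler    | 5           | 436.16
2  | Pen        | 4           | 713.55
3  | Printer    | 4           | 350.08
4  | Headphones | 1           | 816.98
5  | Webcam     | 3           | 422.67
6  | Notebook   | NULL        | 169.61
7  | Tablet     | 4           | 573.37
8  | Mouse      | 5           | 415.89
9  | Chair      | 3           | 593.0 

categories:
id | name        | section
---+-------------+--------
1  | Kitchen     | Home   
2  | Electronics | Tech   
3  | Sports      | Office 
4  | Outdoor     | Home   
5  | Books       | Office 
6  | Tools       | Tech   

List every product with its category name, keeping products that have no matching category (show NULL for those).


LEFT JOIN keeps every row from products (the left table); where category_id has no match in categories, the category columns become NULL. Walk through each product:
  - product 1 (Stapler): category_id=5 -> matches Books
  - product 2 (Pen): category_id=4 -> matches Outdoor
  - product 3 (Printer): category_id=4 -> matches Outdoor
  - product 4 (Headphones): category_id=1 -> matches Kitchen
  - product 5 (Webcam): category_id=3 -> matches Sports
  - product 6 (Notebook): category_id=NULL, no match -> kept with NULL
  - product 7 (Tablet): category_id=4 -> matches Outdoor
  - product 8 (Mouse): category_id=5 -> matches Books
  - product 9 (Chair): category_id=3 -> matches Sports
All 9 rows appear; 1 has NULL category.

SQL:
SELECT a.name, b.name AS category
FROM products a
LEFT JOIN categories b ON a.category_id = b.id

Result:
name       | category
-----------+---------
Stapler    | Books   
Pen        | Outdoor 
Printer    | Outdoor 
Headphones | Kitchen 
Webcam     | Sports  
Notebook   | NULL    
Tablet     | Outdoor 
Mouse      | Books   
Chair      | Sports  


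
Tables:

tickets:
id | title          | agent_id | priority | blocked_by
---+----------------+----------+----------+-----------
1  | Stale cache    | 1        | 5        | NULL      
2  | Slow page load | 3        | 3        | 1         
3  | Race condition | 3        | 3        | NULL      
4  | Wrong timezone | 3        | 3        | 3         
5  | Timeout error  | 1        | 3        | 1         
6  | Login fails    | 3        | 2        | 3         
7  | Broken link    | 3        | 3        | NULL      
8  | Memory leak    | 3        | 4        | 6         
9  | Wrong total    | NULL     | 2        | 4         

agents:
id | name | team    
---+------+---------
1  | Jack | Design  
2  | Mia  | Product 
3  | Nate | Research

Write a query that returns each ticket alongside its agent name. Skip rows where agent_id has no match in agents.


INNER JOIN keeps only tickets rows whose agent_id matches an id in agents. Walk through each ticket:
  - ticket 1 (Stale cache): agent_id=1 -> matches Jack
  - ticket 2 (Slow page load): agent_id=3 -> matches Nate
  - ticket 3 (Race condition): agent_id=3 -> matches Nate
  - ticket 4 (Wrong timezone): agent_id=3 -> matches Nate
  - ticket 5 (Timeout error): agent_id=1 -> matches Jack
  - ticket 6 (Login fails): agent_id=3 -> matches Nate
  - ticket 7 (Broken link): agent_id=3 -> matches Nate
  - ticket 8 (Memory leak): agent_id=3 -> matches Nate
  - ticket 9 (Wrong total): agent_id=NULL, no match -> dropped
So 1 of 9 rows is dropped.

SQL:
SELECT a.title, b.name AS agent
FROM tickets a
INNER JOIN agents b ON a.agent_id = b.id

Result:
title          | agent
---------------+------
Stale cache    | Jack 
Slow page load | Nate 
Race condition | Nate 
Wrong timezone | Nate 
Timeout error  | Jack 
Login fails    | Nate 
Broken link    | Nate 
Memory leak    | Nate 


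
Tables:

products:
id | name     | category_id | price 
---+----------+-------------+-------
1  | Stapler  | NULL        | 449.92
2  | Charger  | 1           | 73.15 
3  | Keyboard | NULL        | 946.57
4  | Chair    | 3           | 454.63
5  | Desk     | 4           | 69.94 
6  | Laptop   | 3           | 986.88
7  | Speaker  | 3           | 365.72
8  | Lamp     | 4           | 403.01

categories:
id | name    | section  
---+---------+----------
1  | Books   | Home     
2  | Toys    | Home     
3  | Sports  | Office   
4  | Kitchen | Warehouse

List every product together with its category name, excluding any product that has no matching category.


INNER JOIN keeps only products rows whose category_id matches an id in categories. Walk through each product:
  - product 1 (Stapler): category_id=NULL, no match -> dropped
  - product 2 (Charger): category_id=1 -> matches Books
  - product 3 (Keyboard): category_id=NULL, no match -> dropped
  - product 4 (Chair): category_id=3 -> matches Sports
  - product 5 (Desk): category_id=4 -> matches Kitchen
  - product 6 (Laptop): category_id=3 -> matches Sports
  - product 7 (Speaker): category_id=3 -> matches Sports
  - product 8 (Lamp): category_id=4 -> matches Kitchen
So 2 of 8 rows are dropped.

SQL:
SELECT a.name, b.name AS category
FROM products a
INNER JOIN categories b ON a.category_id = b.id

Result:
name    | category
--------+---------
Charger | Books   
Chair   | Sports  
Desk    | Kitchen 
Laptop  | Sports  
Speaker | Sports  
Lamp    | Kitchen 


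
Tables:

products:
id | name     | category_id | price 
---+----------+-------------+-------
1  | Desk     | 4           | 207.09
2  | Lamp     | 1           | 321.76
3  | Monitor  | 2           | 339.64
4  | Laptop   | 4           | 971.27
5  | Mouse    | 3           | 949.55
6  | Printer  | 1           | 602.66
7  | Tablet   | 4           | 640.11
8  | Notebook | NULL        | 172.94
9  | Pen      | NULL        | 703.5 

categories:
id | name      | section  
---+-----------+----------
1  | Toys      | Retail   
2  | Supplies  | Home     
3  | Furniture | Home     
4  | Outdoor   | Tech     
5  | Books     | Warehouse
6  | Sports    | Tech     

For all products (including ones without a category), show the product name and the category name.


LEFT JOIN keeps every row from products (the left table); where category_id has no match in categories, the category columns become NULL. Walk through each product:
  - product 1 (Desk): category_id=4 -> matches Outdoor
  - product 2 (Lamp): category_id=1 -> matches Toys
  - product 3 (Monitor): category_id=2 -> matches Supplies
  - product 4 (Laptop): category_id=4 -> matches Outdoor
  - product 5 (Mouse): category_id=3 -> matches Furniture
  - product 6 (Printer): category_id=1 -> matches Toys
  - product 7 (Tablet): category_id=4 -> matches Outdoor
  - product 8 (Notebook): category_id=NULL, no match -> kept with NULL
  - product 9 (Pen): category_id=NULL, no match -> kept with NULL
All 9 rows appear; 2 have NULL category.

SQL:
SELECT a.name, b.name AS category
FROM products a
LEFT JOIN categories b ON a.category_id = b.id

Result:
name     | category 
---------+----------
Desk     | Outdoor  
Lamp     | Toys     
Monitor  | Supplies 
Laptop   | Outdoor  
Mouse    | Furniture
Printer  | Toys     
Tablet   | Outdoor  
Notebook | NULL     
Pen      | NULL     


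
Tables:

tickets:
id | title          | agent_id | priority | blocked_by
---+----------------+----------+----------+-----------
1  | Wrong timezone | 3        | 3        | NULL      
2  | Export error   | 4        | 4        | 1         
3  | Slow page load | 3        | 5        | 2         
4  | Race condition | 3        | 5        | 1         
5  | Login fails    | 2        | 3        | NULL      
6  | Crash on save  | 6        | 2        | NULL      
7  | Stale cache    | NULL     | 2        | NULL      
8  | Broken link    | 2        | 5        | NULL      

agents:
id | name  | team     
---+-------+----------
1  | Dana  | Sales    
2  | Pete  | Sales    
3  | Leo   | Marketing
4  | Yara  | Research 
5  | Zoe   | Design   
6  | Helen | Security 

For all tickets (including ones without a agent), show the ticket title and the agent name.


LEFT JOIN keeps every row from tickets (the left table); where agent_id has no match in agents, the agent columns become NULL. Walk through each ticket:
  - ticket 1 (Wrong timezone): agent_id=3 -> matches Leo
  - ticket 2 (Export error): agent_id=4 -> matches Yara
  - ticket 3 (Slow page load): agent_id=3 -> matches Leo
  - ticket 4 (Race condition): agent_id=3 -> matches Leo
  - ticket 5 (Login fails): agent_id=2 -> matches Pete
  - ticket 6 (Crash on save): agent_id=6 -> matches Helen
  - ticket 7 (Stale cache): agent_id=NULL, no match -> kept with NULL
  - ticket 8 (Broken link): agent_id=2 -> matches Pete
All 8 rows appear; 1 has NULL agent.

SQL:
SELECT a.title, b.name AS agent
FROM tickets a
LEFT JOIN agents b ON a.agent_id = b.id

Result:
title          | agent
---------------+------
Wrong timezone | Leo  
Export error   | Yara 
Slow page load | Leo  
Race condition | Leo  
Login fails    | Pete 
Crash on save  | Helen
Stale cache    | NULL 
Broken link    | Pete 


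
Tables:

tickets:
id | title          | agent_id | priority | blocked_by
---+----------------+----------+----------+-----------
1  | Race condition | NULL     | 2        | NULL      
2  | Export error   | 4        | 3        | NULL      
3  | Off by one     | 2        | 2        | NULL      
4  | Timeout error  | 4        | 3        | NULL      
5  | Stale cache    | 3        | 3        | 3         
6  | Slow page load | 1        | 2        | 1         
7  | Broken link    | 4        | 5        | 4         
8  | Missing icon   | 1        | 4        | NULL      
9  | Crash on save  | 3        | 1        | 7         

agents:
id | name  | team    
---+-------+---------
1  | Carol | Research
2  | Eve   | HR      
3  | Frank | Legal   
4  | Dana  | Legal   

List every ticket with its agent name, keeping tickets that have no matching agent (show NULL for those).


LEFT JOIN keeps every row from tickets (the left table); where agent_id has no match in agents, the agent columns become NULL. Walk through each ticket:
  - ticket 1 (Race condition): agent_id=NULL, no match -> kept with NULL
  - ticket 2 (Export error): agent_id=4 -> matches Dana
  - ticket 3 (Off by one): agent_id=2 -> matches Eve
  - ticket 4 (Timeout error): agent_id=4 -> matches Dana
  - ticket 5 (Stale cache): agent_id=3 -> matches Frank
  - ticket 6 (Slow page load): agent_id=1 -> matches Carol
  - ticket 7 (Broken link): agent_id=4 -> matches Dana
  - ticket 8 (Missing icon): agent_id=1 -> matches Carol
  - ticket 9 (Crash on save): agent_id=3 -> matches Frank
All 9 rows appear; 1 has NULL agent.

SQL:
SELECT a.title, b.name AS agent
FROM tickets a
LEFT JOIN agents b ON a.agent_id = b.id

Result:
title          | agent
---------------+------
Race condition | NULL 
Export error   | Dana 
Off by one     | Eve  
Timeout error  | Dana 
Stale cache    | Frank
Slow page load | Carol
Broken link    | Dana 
Missing icon   | Carol
Crash on save  | Frank


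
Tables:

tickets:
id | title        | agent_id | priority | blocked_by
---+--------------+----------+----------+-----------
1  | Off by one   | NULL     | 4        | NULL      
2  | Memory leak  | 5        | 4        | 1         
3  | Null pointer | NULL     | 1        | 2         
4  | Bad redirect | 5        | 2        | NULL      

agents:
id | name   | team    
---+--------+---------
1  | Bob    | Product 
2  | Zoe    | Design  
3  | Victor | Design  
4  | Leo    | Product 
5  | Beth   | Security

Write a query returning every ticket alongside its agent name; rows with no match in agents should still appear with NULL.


LEFT JOIN keeps every row from tickets (the left table); where agent_id has no match in agents, the agent columns become NULL. Walk through each ticket:
  - ticket 1 (Off by one): agent_id=NULL, no match -> kept with NULL
  - ticket 2 (Memory leak): agent_id=5 -> matches Beth
  - ticket 3 (Null pointer): agent_id=NULL, no match -> kept with NULL
  - ticket 4 (Bad redirect): agent_id=5 -> matches Beth
All 4 rows appear; 2 have NULL agent.

SQL:
SELECT a.title, b.name AS agent
FROM tickets a
LEFT JOIN agents b ON a.agent_id = b.id

Result:
title        | agent
-------------+------
Off by one   | NULL 
Memory leak  | Beth 
Null pointer | NULL 
Bad redirect | Beth 


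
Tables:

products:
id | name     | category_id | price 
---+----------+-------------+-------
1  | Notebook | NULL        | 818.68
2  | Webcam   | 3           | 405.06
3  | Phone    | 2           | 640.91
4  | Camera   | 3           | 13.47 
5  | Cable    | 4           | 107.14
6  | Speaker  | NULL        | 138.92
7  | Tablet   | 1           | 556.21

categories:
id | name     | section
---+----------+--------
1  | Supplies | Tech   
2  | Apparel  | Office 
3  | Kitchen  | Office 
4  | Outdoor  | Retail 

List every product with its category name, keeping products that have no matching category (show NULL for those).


LEFT JOIN keeps every row from products (the left table); where category_id has no match in categories, the category columns become NULL. Walk through each product:
  - product 1 (Notebook): category_id=NULL, no match -> kept with NULL
  - product 2 (Webcam): category_id=3 -> matches Kitchen
  - product 3 (Phone): category_id=2 -> matches Apparel
  - product 4 (Camera): category_id=3 -> matches Kitchen
  - product 5 (Cable): category_id=4 -> matches Outdoor
  - product 6 (Speaker): category_id=NULL, no match -> kept with NULL
  - product 7 (Tablet): category_id=1 -> matches Supplies
All 7 rows appear; 2 have NULL category.

SQL:
SELECT a.name, b.name AS category
FROM products a
LEFT JOIN categories b ON a.category_id = b.id

Result:
name     | category
---------+---------
Notebook | NULL    
Webcam   | Kitchen 
Phone    | Apparel 
Camera   | Kitchen 
Cable    | Outdoor 
Speaker  | NULL    
Tablet   | Supplies


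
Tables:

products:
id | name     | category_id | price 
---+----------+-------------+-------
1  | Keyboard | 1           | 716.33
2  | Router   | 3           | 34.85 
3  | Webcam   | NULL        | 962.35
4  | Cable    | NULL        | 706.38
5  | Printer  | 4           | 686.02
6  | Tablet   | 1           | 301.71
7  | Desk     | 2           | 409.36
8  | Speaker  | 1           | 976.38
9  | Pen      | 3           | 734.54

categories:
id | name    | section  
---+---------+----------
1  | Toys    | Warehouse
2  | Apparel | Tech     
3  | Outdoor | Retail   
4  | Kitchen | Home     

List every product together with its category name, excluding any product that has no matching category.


INNER JOIN keeps only products rows whose category_id matches an id in categories. Walk through each product:
  - product 1 (Keyboard): category_id=1 -> matches Toys
  - product 2 (Router): category_id=3 -> matches Outdoor
  - product 3 (Webcam): category_id=NULL, no match -> dropped
  - product 4 (Cable): category_id=NULL, no match -> dropped
  - product 5 (Printer): category_id=4 -> matches Kitchen
  - product 6 (Tablet): category_id=1 -> matches Toys
  - product 7 (Desk): category_id=2 -> matches Apparel
  - product 8 (Speaker): category_id=1 -> matches Toys
  - product 9 (Pen): category_id=3 -> matches Outdoor
So 2 of 9 rows are dropped.

SQL:
SELECT a.name, b.name AS category
FROM products a
INNER JOIN categories b ON a.category_id = b.id

Result:
name     | category
---------+---------
Keyboard | Toys    
Router   | Outdoor 
Printer  | Kitchen 
Tablet   | Toys    
Desk     | Apparel 
Speaker  | Toys    
Pen      | Outdoor 


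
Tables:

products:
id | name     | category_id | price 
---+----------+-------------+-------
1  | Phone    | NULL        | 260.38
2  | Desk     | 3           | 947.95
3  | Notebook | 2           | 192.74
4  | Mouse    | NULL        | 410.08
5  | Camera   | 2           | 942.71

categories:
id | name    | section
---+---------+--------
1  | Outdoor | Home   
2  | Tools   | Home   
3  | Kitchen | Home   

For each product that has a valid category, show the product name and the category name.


INNER JOIN keeps only products rows whose category_id matches an id in categories. Walk through each product:
  - product 1 (Phone): category_id=NULL, no match -> dropped
  - product 2 (Desk): category_id=3 -> matches Kitchen
  - product 3 (Notebook): category_id=2 -> matches Tools
  - product 4 (Mouse): category_id=NULL, no match -> dropped
  - product 5 (Camera): category_id=2 -> matches Tools
So 2 of 5 rows are dropped.

SQL:
SELECT a.name, b.name AS category
FROM products a
INNER JOIN categories b ON a.category_id = b.id

Result:
name     | category
---------+---------
Desk     | Kitchen 
Notebook | Tools   
Camera   | Tools   


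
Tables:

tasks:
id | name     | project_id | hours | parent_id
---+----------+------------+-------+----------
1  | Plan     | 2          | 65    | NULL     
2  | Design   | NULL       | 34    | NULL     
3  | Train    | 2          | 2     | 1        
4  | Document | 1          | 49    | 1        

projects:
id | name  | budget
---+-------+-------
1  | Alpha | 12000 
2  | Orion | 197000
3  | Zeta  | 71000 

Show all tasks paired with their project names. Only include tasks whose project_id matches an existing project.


INNER JOIN keeps only tasks rows whose project_id matches an id in projects. Walk through each task:
  - task 1 (Plan): project_id=2 -> matches Orion
  - task 2 (Design): project_id=NULL, no match -> dropped
  - task 3 (Train): project_id=2 -> matches Orion
  - task 4 (Document): project_id=1 -> matches Alpha
So 1 of 4 rows is dropped.

SQL:
SELECT a.name, b.name AS project
FROM tasks a
INNER JOIN projects b ON a.project_id = b.id

Result:
name     | project
---------+--------
Plan     | Orion  
Train    | Orion  
Document | Alpha  


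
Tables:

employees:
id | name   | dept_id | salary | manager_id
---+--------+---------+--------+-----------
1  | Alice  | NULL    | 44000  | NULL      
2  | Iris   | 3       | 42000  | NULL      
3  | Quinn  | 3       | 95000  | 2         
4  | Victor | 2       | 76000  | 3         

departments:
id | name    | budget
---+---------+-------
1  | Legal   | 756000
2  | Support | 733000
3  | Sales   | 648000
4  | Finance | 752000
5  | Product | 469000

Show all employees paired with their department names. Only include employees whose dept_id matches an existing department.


INNER JOIN keeps only employees rows whose dept_id matches an id in departments. Walk through each employee:
  - employee 1 (Alice): dept_id=NULL, no match -> dropped
  - employee 2 (Iris): dept_id=3 -> matches Sales
  - employee 3 (Quinn): dept_id=3 -> matches Sales
  - employee 4 (Victor): dept_id=2 -> matches Support
So 1 of 4 rows is dropped.

SQL:
SELECT a.name, b.name AS department
FROM employees a
INNER JOIN departments b ON a.dept_id = b.id

Result:
name   | department
-------+-----------
Iris   | Sales     
Quinn  | Sales     
Victor | Support   


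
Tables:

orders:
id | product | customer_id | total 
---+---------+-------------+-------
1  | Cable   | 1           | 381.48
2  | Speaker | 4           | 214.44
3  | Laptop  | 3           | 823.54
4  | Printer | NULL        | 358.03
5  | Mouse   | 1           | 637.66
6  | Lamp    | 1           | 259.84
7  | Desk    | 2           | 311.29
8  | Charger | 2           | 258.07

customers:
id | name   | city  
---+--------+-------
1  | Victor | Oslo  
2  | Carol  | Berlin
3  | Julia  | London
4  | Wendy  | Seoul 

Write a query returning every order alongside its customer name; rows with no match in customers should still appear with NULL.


LEFT JOIN keeps every row from orders (the left table); where customer_id has no match in customers, the customer columns become NULL. Walk through each order:
  - order 1 (Cable): customer_id=1 -> matches Victor
  - order 2 (Speaker): customer_id=4 -> matches Wendy
  - order 3 (Laptop): customer_id=3 -> matches Julia
  - order 4 (Printer): customer_id=NULL, no match -> kept with NULL
  - order 5 (Mouse): customer_id=1 -> matches Victor
  - order 6 (Lamp): customer_id=1 -> matches Victor
  - order 7 (Desk): customer_id=2 -> matches Carol
  - order 8 (Charger): customer_id=2 -> matches Carol
All 8 rows appear; 1 has NULL customer.

SQL:
SELECT a.product, b.name AS customer
FROM orders a
LEFT JOIN customers b ON a.customer_id = b.id

Result:
product | customer
--------+---------
Cable   | Victor  
Speaker | Wendy   
Laptop  | Julia   
Printer | NULL    
Mouse   | Victor  
Lamp    | Victor  
Desk    | Carol   
Charger | Carol   


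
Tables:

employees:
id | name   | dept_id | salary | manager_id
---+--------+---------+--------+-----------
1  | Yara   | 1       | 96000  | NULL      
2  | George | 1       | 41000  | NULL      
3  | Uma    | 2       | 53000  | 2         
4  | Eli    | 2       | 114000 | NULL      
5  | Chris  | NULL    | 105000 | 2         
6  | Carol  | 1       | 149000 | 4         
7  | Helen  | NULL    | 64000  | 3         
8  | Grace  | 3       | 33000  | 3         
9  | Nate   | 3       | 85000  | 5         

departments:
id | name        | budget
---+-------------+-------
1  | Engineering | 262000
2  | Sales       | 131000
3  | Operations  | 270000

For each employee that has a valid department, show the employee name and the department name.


INNER JOIN keeps only employees rows whose dept_id matches an id in departments. Walk through each employee:
  - employee 1 (Yara): dept_id=1 -> matches Engineering
  - employee 2 (George): dept_id=1 -> matches Engineering
  - employee 3 (Uma): dept_id=2 -> matches Sales
  - employee 4 (Eli): dept_id=2 -> matches Sales
  - employee 5 (Chris): dept_id=NULL, no match -> dropped
  - employee 6 (Carol): dept_id=1 -> matches Engineering
  - employee 7 (Helen): dept_id=NULL, no match -> dropped
  - employee 8 (Grace): dept_id=3 -> matches Operations
  - employee 9 (Nate): dept_id=3 -> matches Operations
So 2 of 9 rows are dropped.

SQL:
SELECT a.name, b.name AS department
FROM employees a
INNER JOIN departments b ON a.dept_id = b.id

Result:
name   | department 
-------+------------
Yara   | Engineering
George | Engineering
Uma    | Sales      
Eli    | Sales      
Carol  | Engineering
Grace  | Operations 
Nate   | Operations 


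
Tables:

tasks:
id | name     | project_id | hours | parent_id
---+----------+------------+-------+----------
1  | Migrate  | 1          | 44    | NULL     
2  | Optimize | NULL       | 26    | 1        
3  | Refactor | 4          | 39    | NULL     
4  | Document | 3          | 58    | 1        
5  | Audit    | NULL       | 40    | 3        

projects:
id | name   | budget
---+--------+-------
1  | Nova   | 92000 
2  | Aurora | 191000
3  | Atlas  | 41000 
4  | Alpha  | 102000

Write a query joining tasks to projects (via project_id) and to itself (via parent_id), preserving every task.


Two LEFT JOINs from the same base table tasks: one to projects via project_id, one to tasks itself via parent_id. Both are LEFT so every task is preserved.
Match against projects:
  - task 1 (Migrate): project_id=1 -> matches Nova
  - task 2 (Optimize): project_id=NULL, no match -> kept with NULL
  - task 3 (Refactor): project_id=4 -> matches Alpha
  - task 4 (Document): project_id=3 -> matches Atlas
  - task 5 (Audit): project_id=NULL, no match -> kept with NULL
Match against tasks (self):
  - task 1 (Migrate): parent_id=NULL -> NULL
  - task 2 (Optimize): parent_id=1 -> Migrate
  - task 3 (Refactor): parent_id=NULL -> NULL
  - task 4 (Document): parent_id=1 -> Migrate
  - task 5 (Audit): parent_id=3 -> Refactor

SQL:
SELECT a.name, b.name AS project, c.name AS parent
FROM tasks a
LEFT JOIN projects b ON a.project_id = b.id
LEFT JOIN tasks c ON a.parent_id = c.id

Result:
name     | project | parent  
---------+---------+---------
Migrate  | Nova    | NULL    
Optimize | NULL    | Migrate 
Refactor | Alpha   | NULL    
Document | Atlas   | Migrate 
Audit    | NULL    | Refactor


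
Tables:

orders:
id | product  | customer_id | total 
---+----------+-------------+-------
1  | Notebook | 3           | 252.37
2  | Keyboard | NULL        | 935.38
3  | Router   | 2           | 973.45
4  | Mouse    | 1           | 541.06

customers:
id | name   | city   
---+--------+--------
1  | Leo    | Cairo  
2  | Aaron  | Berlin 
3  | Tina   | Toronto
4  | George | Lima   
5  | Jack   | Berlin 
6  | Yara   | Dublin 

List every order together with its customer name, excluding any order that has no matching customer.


INNER JOIN keeps only orders rows whose customer_id matches an id in customers. Walk through each order:
  - order 1 (Notebook): customer_id=3 -> matches Tina
  - order 2 (Keyboard): customer_id=NULL, no match -> dropped
  - order 3 (Router): customer_id=2 -> matches Aaron
  - order 4 (Mouse): customer_id=1 -> matches Leo
So 1 of 4 rows is dropped.

SQL:
SELECT a.product, b.name AS customer
FROM orders a
INNER JOIN customers b ON a.customer_id = b.id

Result:
product  | customer
---------+---------
Notebook | Tina    
Router   | Aaron   
Mouse    | Leo     


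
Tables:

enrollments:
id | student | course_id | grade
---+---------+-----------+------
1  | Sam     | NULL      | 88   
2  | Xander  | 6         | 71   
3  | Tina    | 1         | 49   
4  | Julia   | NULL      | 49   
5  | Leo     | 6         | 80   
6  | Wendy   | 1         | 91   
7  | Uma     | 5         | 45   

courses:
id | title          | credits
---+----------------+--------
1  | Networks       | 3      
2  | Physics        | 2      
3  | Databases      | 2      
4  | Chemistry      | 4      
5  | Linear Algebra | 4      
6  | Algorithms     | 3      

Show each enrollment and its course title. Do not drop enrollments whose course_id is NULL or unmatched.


LEFT JOIN keeps every row from enrollments (the left table); where course_id has no match in courses, the course columns become NULL. Walk through each enrollment:
  - enrollment 1 (Sam): course_id=NULL, no match -> kept with NULL
  - enrollment 2 (Xander): course_id=6 -> matches Algorithms
  - enrollment 3 (Tina): course_id=1 -> matches Networks
  - enrollment 4 (Julia): course_id=NULL, no match -> kept with NULL
  - enrollment 5 (Leo): course_id=6 -> matches Algorithms
  - enrollment 6 (Wendy): course_id=1 -> matches Networks
  - enrollment 7 (Uma): course_id=5 -> matches Linear Algebra
All 7 rows appear; 2 have NULL course.

SQL:
SELECT a.student, b.title AS course
FROM enrollments a
LEFT JOIN courses b ON a.course_id = b.id

Result:
student | course        
--------+---------------
Sam     | NULL          
Xander  | Algorithms    
Tina    | Networks      
Julia   | NULL          
Leo     | Algorithms    
Wendy   | Networks      
Uma     | Linear Algebra


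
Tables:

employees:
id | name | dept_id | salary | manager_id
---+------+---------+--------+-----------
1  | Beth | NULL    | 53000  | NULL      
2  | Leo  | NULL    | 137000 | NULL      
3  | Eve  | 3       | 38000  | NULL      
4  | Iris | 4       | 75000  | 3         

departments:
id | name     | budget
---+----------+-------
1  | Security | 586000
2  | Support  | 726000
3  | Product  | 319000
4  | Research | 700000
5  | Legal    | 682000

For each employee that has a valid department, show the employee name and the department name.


INNER JOIN keeps only employees rows whose dept_id matches an id in departments. Walk through each employee:
  - employee 1 (Beth): dept_id=NULL, no match -> dropped
  - employee 2 (Leo): dept_id=NULL, no match -> dropped
  - employee 3 (Eve): dept_id=3 -> matches Product
  - employee 4 (Iris): dept_id=4 -> matches Research
So 2 of 4 rows are dropped.

SQL:
SELECT a.name, b.name AS department
FROM employees a
INNER JOIN departments b ON a.dept_id = b.id

Result:
name | department
-----+-----------
Eve  | Product   
Iris | Research  


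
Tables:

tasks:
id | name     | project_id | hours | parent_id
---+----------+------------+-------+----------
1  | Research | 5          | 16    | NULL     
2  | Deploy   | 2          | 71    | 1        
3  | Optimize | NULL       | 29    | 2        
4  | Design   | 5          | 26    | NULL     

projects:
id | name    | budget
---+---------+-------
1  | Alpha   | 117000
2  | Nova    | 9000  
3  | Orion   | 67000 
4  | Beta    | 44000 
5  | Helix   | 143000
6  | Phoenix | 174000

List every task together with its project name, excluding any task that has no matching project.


INNER JOIN keeps only tasks rows whose project_id matches an id in projects. Walk through each task:
  - task 1 (Research): project_id=5 -> matches Helix
  - task 2 (Deploy): project_id=2 -> matches Nova
  - task 3 (Optimize): project_id=NULL, no match -> dropped
  - task 4 (Design): project_id=5 -> matches Helix
So 1 of 4 rows is dropped.

SQL:
SELECT a.name, b.name AS project
FROM tasks a
INNER JOIN projects b ON a.project_id = b.id

Result:
name     | project
---------+--------
Research | Helix  
Deploy   | Nova   
Design   | Helix  


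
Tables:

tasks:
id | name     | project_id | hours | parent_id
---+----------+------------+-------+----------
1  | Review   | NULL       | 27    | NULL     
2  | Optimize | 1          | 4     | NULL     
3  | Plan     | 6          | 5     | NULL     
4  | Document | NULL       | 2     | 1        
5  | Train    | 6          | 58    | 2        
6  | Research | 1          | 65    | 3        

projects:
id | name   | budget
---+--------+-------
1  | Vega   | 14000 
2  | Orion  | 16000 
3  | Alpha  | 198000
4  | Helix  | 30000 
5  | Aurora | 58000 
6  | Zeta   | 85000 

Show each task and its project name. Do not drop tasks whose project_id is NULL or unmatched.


LEFT JOIN keeps every row from tasks (the left table); where project_id has no match in projects, the project columns become NULL. Walk through each task:
  - task 1 (Review): project_id=NULL, no match -> kept with NULL
  - task 2 (Optimize): project_id=1 -> matches Vega
  - task 3 (Plan): project_id=6 -> matches Zeta
  - task 4 (Document): project_id=NULL, no match -> kept with NULL
  - task 5 (Train): project_id=6 -> matches Zeta
  - task 6 (Research): project_id=1 -> matches Vega
All 6 rows appear; 2 have NULL project.

SQL:
SELECT a.name, b.name AS project
FROM tasks a
LEFT JOIN projects b ON a.project_id = b.id

Result:
name     | project
---------+--------
Review   | NULL   
Optimize | Vega   
Plan     | Zeta   
Document | NULL   
Train    | Zeta   
Research | Vega   


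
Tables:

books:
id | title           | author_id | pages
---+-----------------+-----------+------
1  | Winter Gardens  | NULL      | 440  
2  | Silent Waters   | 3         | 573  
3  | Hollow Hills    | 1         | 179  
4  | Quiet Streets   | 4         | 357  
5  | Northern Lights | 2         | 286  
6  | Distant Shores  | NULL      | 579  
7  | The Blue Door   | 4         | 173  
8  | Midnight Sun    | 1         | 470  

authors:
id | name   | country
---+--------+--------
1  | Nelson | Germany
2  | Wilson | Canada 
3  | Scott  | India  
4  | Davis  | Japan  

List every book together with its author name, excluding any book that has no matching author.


INNER JOIN keeps only books rows whose author_id matches an id in authors. Walk through each book:
  - book 1 (Winter Gardens): author_id=NULL, no match -> dropped
  - book 2 (Silent Waters): author_id=3 -> matches Scott
  - book 3 (Hollow Hills): author_id=1 -> matches Nelson
  - book 4 (Quiet Streets): author_id=4 -> matches Davis
  - book 5 (Northern Lights): author_id=2 -> matches Wilson
  - book 6 (Distant Shores): author_id=NULL, no match -> dropped
  - book 7 (The Blue Door): author_id=4 -> matches Davis
  - book 8 (Midnight Sun): author_id=1 -> matches Nelson
So 2 of 8 rows are dropped.

SQL:
SELECT a.title, b.name AS author
FROM books a
INNER JOIN authors b ON a.author_id = b.id

Result:
title           | author
----------------+-------
Silent Waters   | Scott 
Hollow Hills    | Nelson
Quiet Streets   | Davis 
Northern Lights | Wilson
The Blue Door   | Davis 
Midnight Sun    | Nelson


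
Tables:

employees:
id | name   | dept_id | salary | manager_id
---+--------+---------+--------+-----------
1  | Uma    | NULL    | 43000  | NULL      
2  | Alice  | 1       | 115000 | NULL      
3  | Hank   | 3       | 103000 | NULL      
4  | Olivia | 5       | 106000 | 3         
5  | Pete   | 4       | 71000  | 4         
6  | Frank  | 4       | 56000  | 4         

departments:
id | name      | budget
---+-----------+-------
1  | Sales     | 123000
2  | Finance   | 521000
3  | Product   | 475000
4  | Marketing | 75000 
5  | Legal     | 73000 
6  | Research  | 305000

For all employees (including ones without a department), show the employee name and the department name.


LEFT JOIN keeps every row from employees (the left table); where dept_id has no match in departments, the department columns become NULL. Walk through each employee:
  - employee 1 (Uma): dept_id=NULL, no match -> kept with NULL
  - employee 2 (Alice): dept_id=1 -> matches Sales
  - employee 3 (Hank): dept_id=3 -> matches Product
  - employee 4 (Olivia): dept_id=5 -> matches Legal
  - employee 5 (Pete): dept_id=4 -> matches Marketing
  - employee 6 (Frank): dept_id=4 -> matches Marketing
All 6 rows appear; 1 has NULL department.

SQL:
SELECT a.name, b.name AS department
FROM employees a
LEFT JOIN departments b ON a.dept_id = b.id

Result:
name   | department
-------+-----------
Uma    | NULL      
Alice  | Sales     
Hank   | Product   
Olivia | Legal     
Pete   | Marketing 
Frank  | Marketing 


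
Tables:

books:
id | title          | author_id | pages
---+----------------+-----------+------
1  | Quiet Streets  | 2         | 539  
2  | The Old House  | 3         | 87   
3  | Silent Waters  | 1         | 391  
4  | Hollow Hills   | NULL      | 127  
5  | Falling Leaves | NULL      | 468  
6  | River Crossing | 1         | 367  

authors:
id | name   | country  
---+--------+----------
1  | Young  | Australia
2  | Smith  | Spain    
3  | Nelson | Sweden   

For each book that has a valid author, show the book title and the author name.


INNER JOIN keeps only books rows whose author_id matches an id in authors. Walk through each book:
  - book 1 (Quiet Streets): author_id=2 -> matches Smith
  - book 2 (The Old House): author_id=3 -> matches Nelson
  - book 3 (Silent Waters): author_id=1 -> matches Young
  - book 4 (Hollow Hills): author_id=NULL, no match -> dropped
  - book 5 (Falling Leaves): author_id=NULL, no match -> dropped
  - book 6 (River Crossing): author_id=1 -> matches Young
So 2 of 6 rows are dropped.

SQL:
SELECT a.title, b.name AS author
FROM books a
INNER JOIN authors b ON a.author_id = b.id

Result:
title          | author
---------------+-------
Quiet Streets  | Smith 
The Old House  | Nelson
Silent Waters  | Young 
River Crossing | Young 


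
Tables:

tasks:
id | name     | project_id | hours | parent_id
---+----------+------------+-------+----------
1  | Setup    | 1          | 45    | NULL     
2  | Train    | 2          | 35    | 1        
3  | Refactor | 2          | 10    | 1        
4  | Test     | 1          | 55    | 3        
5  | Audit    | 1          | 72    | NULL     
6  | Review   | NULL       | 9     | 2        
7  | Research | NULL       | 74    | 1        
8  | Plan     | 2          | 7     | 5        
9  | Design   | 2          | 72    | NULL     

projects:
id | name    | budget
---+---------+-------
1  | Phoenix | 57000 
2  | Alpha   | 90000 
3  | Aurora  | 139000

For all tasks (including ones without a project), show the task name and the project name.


LEFT JOIN keeps every row from tasks (the left table); where project_id has no match in projects, the project columns become NULL. Walk through each task:
  - task 1 (Setup): project_id=1 -> matches Phoenix
  - task 2 (Train): project_id=2 -> matches Alpha
  - task 3 (Refactor): project_id=2 -> matches Alpha
  - task 4 (Test): project_id=1 -> matches Phoenix
  - task 5 (Audit): project_id=1 -> matches Phoenix
  - task 6 (Review): project_id=NULL, no match -> kept with NULL
  - task 7 (Research): project_id=NULL, no match -> kept with NULL
  - task 8 (Plan): project_id=2 -> matches Alpha
  - task 9 (Design): project_id=2 -> matches Alpha
All 9 rows appear; 2 have NULL project.

SQL:
SELECT a.name, b.name AS project
FROM tasks a
LEFT JOIN projects b ON a.project_id = b.id

Result:
name     | project
---------+--------
Setup    | Phoenix
Train    | Alpha  
Refactor | Alpha  
Test     | Phoenix
Audit    | Phoenix
Review   | NULL   
Research | NULL   
Plan     | Alpha  
Design   | Alpha  


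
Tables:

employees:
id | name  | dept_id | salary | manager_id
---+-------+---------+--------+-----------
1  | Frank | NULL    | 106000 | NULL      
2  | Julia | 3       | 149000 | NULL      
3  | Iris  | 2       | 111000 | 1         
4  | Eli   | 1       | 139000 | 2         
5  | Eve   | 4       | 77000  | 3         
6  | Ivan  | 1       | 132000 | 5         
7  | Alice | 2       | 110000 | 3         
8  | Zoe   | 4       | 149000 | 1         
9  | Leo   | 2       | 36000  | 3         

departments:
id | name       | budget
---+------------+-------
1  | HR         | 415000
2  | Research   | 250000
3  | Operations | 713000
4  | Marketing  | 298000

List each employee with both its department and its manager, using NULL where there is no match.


Two LEFT JOINs from the same base table employees: one to departments via dept_id, one to employees itself via manager_id. Both are LEFT so every employee is preserved.
Match against departments:
  - employee 1 (Frank): dept_id=NULL, no match -> kept with NULL
  - employee 2 (Julia): dept_id=3 -> matches Operations
  - employee 3 (Iris): dept_id=2 -> matches Research
  - employee 4 (Eli): dept_id=1 -> matches HR
  - employee 5 (Eve): dept_id=4 -> matches Marketing
  - employee 6 (Ivan): dept_id=1 -> matches HR
  - employee 7 (Alice): dept_id=2 -> matches Research
  - employee 8 (Zoe): dept_id=4 -> matches Marketing
  - employee 9 (Leo): dept_id=2 -> matches Research
Match against employees (self):
  - employee 1 (Frank): manager_id=NULL -> NULL
  - employee 2 (Julia): manager_id=NULL -> NULL
  - employee 3 (Iris): manager_id=1 -> Frank
  - employee 4 (Eli): manager_id=2 -> Julia
  - employee 5 (Eve): manager_id=3 -> Iris
  - employee 6 (Ivan): manager_id=5 -> Eve
  - employee 7 (Alice): manager_id=3 -> Iris
  - employee 8 (Zoe): manager_id=1 -> Frank
  - employee 9 (Leo): manager_id=3 -> Iris

SQL:
SELECT a.name, b.name AS department, c.name AS manager
FROM employees a
LEFT JOIN departments b ON a.dept_id = b.id
LEFT JOIN employees c ON a.manager_id = c.id

Result:
name  | department | manager
------+------------+--------
Frank | NULL       | NULL   
Julia | Operations | NULL   
Iris  | Research   | Frank  
Eli   | HR         | Julia  
Eve   | Marketing  | Iris   
Ivan  | HR         | Eve    
Alice | Research   | Iris   
Zoe   | Marketing  | Frank  
Leo   | Research   | Iris   


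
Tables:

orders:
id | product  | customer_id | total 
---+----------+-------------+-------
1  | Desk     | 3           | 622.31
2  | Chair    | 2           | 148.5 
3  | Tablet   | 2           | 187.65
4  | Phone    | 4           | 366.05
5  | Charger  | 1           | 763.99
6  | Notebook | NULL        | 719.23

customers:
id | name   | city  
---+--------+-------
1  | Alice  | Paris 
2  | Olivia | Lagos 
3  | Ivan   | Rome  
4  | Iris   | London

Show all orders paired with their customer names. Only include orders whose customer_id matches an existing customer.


INNER JOIN keeps only orders rows whose customer_id matches an id in customers. Walk through each order:
  - order 1 (Desk): customer_id=3 -> matches Ivan
  - order 2 (Chair): customer_id=2 -> matches Olivia
  - order 3 (Tablet): customer_id=2 -> matches Olivia
  - order 4 (Phone): customer_id=4 -> matches Iris
  - order 5 (Charger): customer_id=1 -> matches Alice
  - order 6 (Notebook): customer_id=NULL, no match -> dropped
So 1 of 6 rows is dropped.

SQL:
SELECT a.product, b.name AS customer
FROM orders a
INNER JOIN customers b ON a.customer_id = b.id

Result:
product | customer
--------+---------
Desk    | Ivan    
Chair   | Olivia  
Tablet  | Olivia  
Phone   | Iris    
Charger | Alice   
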